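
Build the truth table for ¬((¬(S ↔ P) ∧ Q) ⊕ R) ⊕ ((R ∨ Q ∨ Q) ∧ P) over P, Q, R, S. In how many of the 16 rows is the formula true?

P | Q | R | S | φ
- | - | - | - | -
1 | 1 | 1 | 1 | 1
1 | 1 | 1 | 0 | 0
1 | 1 | 0 | 1 | 0
1 | 1 | 0 | 0 | 1
1 | 0 | 1 | 1 | 1
1 | 0 | 1 | 0 | 1
1 | 0 | 0 | 1 | 1
1 | 0 | 0 | 0 | 1
0 | 1 | 1 | 1 | 1
0 | 1 | 1 | 0 | 0
0 | 1 | 0 | 1 | 0
0 | 1 | 0 | 0 | 1
0 | 0 | 1 | 1 | 0
0 | 0 | 1 | 0 | 0
0 | 0 | 0 | 1 | 1
0 | 0 | 0 | 0 | 1
The formula is true on 10 of the 16 rows.

10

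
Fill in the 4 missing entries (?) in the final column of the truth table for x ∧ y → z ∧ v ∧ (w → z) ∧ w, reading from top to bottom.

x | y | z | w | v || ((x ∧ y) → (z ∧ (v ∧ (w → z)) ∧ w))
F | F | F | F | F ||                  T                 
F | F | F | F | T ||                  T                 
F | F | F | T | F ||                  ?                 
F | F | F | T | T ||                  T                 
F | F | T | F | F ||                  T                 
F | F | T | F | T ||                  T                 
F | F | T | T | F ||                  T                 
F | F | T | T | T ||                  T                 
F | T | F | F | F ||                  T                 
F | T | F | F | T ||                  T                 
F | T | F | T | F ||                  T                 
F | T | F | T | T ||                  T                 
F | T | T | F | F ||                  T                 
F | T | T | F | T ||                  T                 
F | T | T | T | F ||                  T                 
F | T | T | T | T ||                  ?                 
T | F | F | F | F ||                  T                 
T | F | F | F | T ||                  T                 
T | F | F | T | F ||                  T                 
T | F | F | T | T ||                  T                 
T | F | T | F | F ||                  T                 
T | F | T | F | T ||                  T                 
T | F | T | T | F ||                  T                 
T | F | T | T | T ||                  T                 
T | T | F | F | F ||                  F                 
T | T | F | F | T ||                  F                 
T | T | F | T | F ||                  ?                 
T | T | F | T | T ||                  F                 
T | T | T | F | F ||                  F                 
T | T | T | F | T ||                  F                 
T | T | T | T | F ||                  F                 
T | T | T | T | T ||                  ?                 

Row x=F, y=F, z=F, w=T, v=F: (x ∧ y) = F, (z ∧ v ∧ (w → z) ∧ w) = F, so ((x ∧ y) → (z ∧ (v ∧ (w → z)) ∧ w)) = T.
Row x=F, y=T, z=T, w=T, v=T: (x ∧ y) = F, (z ∧ v ∧ (w → z) ∧ w) = T, so ((x ∧ y) → (z ∧ (v ∧ (w → z)) ∧ w)) = T.
Row x=T, y=T, z=F, w=T, v=F: (x ∧ y) = T, (z ∧ v ∧ (w → z) ∧ w) = F, so ((x ∧ y) → (z ∧ (v ∧ (w → z)) ∧ w)) = F.
Row x=T, y=T, z=T, w=T, v=T: (x ∧ y) = T, (z ∧ v ∧ (w → z) ∧ w) = T, so ((x ∧ y) → (z ∧ (v ∧ (w → z)) ∧ w)) = T.

T, T, F, T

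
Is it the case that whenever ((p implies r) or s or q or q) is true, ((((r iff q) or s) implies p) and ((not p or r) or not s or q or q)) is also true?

p | q | r | s | φ | ψ
- | - | - | - | - | -
1 | 1 | 1 | 1 | 1 | 1
1 | 1 | 1 | 0 | 1 | 1
1 | 1 | 0 | 1 | 1 | 1
1 | 1 | 0 | 0 | 1 | 1
1 | 0 | 1 | 1 | 1 | 1
1 | 0 | 1 | 0 | 1 | 1
1 | 0 | 0 | 1 | 1 | 0
1 | 0 | 0 | 0 | 0 | 1
0 | 1 | 1 | 1 | 1 | 0
0 | 1 | 1 | 0 | 1 | 0
0 | 1 | 0 | 1 | 1 | 0
0 | 1 | 0 | 0 | 1 | 1
0 | 0 | 1 | 1 | 1 | 0
0 | 0 | 1 | 0 | 1 | 1
0 | 0 | 0 | 1 | 1 | 0
0 | 0 | 0 | 0 | 1 | 0
At p=1, q=0, r=0, s=1 we have φ true but ψ false, so φ does not entail ψ.

no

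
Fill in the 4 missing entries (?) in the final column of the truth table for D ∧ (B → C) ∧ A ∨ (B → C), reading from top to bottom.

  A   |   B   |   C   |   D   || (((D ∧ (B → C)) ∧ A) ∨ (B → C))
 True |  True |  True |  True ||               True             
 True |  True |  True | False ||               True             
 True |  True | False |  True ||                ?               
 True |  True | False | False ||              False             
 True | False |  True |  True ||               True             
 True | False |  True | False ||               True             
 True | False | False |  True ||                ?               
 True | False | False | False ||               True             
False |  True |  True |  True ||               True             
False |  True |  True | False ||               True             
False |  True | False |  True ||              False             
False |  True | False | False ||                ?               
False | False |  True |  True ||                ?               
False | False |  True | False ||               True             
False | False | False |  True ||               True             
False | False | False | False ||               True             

False, True, False, True

Row A=True, B=True, C=False, D=True: (D ∧ (B → C) ∧ A) = False, (B → C) = False, so (((D ∧ (B → C)) ∧ A) ∨ (B → C)) = False.
Row A=True, B=False, C=False, D=True: (D ∧ (B → C) ∧ A) = True, (B → C) = True, so (((D ∧ (B → C)) ∧ A) ∨ (B → C)) = True.
Row A=False, B=True, C=False, D=False: (D ∧ (B → C) ∧ A) = False, (B → C) = False, so (((D ∧ (B → C)) ∧ A) ∨ (B → C)) = False.
Row A=False, B=False, C=True, D=True: (D ∧ (B → C) ∧ A) = False, (B → C) = True, so (((D ∧ (B → C)) ∧ A) ∨ (B → C)) = True.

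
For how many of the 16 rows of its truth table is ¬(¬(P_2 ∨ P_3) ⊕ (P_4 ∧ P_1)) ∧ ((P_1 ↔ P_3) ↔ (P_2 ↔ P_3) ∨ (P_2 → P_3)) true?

3

P_1  P_2  P_3  P_4  |  (P_2 ∨ P_3)  ¬(P_2 ∨ P_3)  (P_4 ∧ P_1)  (¬(P_2 ∨ P_3) ⊕ (P_4 ∧ P_1))  (P_1 ↔ P_3)  (P_2 ↔ P_3)  (P_2 → P_3)  ((P_2 ↔ P_3) ∨ (P_2 → P_3))  φ
 1    1    1    1   |       1            0             1                    1                     1            1            1                    1               0
 1    1    1    0   |       1            0             0                    0                     1            1            1                    1               1
 1    1    0    1   |       1            0             1                    1                     0            0            0                    0               0
 1    1    0    0   |       1            0             0                    0                     0            0            0                    0               1
 1    0    1    1   |       1            0             1                    1                     1            0            1                    1               0
 1    0    1    0   |       1            0             0                    0                     1            0            1                    1               1
 1    0    0    1   |       0            1             1                    0                     0            1            1                    1               0
 1    0    0    0   |       0            1             0                    1                     0            1            1                    1               0
 0    1    1    1   |       1            0             0                    0                     0            1            1                    1               0
 0    1    1    0   |       1            0             0                    0                     0            1            1                    1               0
 0    1    0    1   |       1            0             0                    0                     1            0            0                    0               0
 0    1    0    0   |       1            0             0                    0                     1            0            0                    0               0
 0    0    1    1   |       1            0             0                    0                     0            0            1                    1               0
 0    0    1    0   |       1            0             0                    0                     0            0            1                    1               0
 0    0    0    1   |       0            1             0                    1                     1            1            1                    1               0
 0    0    0    0   |       0            1             0                    1                     1            1            1                    1               0
The formula is true on 3 of the 16 rows.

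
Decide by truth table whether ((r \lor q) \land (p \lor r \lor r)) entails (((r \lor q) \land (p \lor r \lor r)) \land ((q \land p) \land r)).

no

  p   |   q   |   r   |   φ   |   ψ  
----- | ----- | ----- | ----- | -----
 True |  True |  True |  True |  True
 True |  True | False |  True | False
 True | False |  True |  True | False
 True | False | False | False | False
False |  True |  True |  True | False
False |  True | False | False | False
False | False |  True |  True | False
False | False | False | False | False
At p=True, q=True, r=False we have φ true but ψ false, so φ does not entail ψ.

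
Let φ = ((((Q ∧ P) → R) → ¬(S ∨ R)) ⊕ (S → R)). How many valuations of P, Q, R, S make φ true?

P | Q | R | S | (Q ∧ P) | ((Q ∧ P) → R) | (S ∨ R) | ¬(S ∨ R) | (((Q ∧ P) → R) → ¬(S ∨ R)) | (S → R) | φ
- | - | - | - | ------- | ------------- | ------- | -------- | -------------------------- | ------- | -
T | T | T | T |    T    |       T       |    T    |    F     |             F              |    T    | T
T | T | T | F |    T    |       T       |    T    |    F     |             F              |    T    | T
T | T | F | T |    T    |       F       |    T    |    F     |             T              |    F    | T
T | T | F | F |    T    |       F       |    F    |    T     |             T              |    T    | F
T | F | T | T |    F    |       T       |    T    |    F     |             F              |    T    | T
T | F | T | F |    F    |       T       |    T    |    F     |             F              |    T    | T
T | F | F | T |    F    |       T       |    T    |    F     |             F              |    F    | F
T | F | F | F |    F    |       T       |    F    |    T     |             T              |    T    | F
F | T | T | T |    F    |       T       |    T    |    F     |             F              |    T    | T
F | T | T | F |    F    |       T       |    T    |    F     |             F              |    T    | T
F | T | F | T |    F    |       T       |    T    |    F     |             F              |    F    | F
F | T | F | F |    F    |       T       |    F    |    T     |             T              |    T    | F
F | F | T | T |    F    |       T       |    T    |    F     |             F              |    T    | T
F | F | T | F |    F    |       T       |    T    |    F     |             F              |    T    | T
F | F | F | T |    F    |       T       |    T    |    F     |             F              |    F    | F
F | F | F | F |    F    |       T       |    F    |    T     |             T              |    T    | F
The formula is true on 9 of the 16 rows.

9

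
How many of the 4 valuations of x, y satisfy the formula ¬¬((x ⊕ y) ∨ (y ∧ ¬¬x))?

3

  x   |   y   || (x ⊕ y) |   ¬x  |  ¬¬x  | (y ∧ ¬¬x) | ((x ⊕ y) ∨ (y ∧ ¬¬x)) | ¬((x ⊕ y) ∨ (y ∧ ¬¬x)) | ¬¬((x ⊕ y) ∨ (y ∧ ¬¬x))
False | False ||  False  |  True | False |   False   |         False         |          True          |          False         
False |  True ||   True  |  True | False |   False   |          True         |         False          |           True         
 True | False ||   True  | False |  True |   False   |          True         |         False          |           True         
 True |  True ||  False  | False |  True |    True   |          True         |         False          |           True         
The formula is true on 3 of the 4 rows.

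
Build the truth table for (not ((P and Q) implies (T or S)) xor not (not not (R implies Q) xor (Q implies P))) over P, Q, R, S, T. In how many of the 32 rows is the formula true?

P | Q | R | S | T || φ
T | T | T | T | T || T
T | T | T | T | F || T
T | T | T | F | T || T
T | T | T | F | F || F
T | T | F | T | T || T
T | T | F | T | F || T
T | T | F | F | T || T
T | T | F | F | F || F
T | F | T | T | T || F
T | F | T | T | F || F
T | F | T | F | T || F
T | F | T | F | F || F
T | F | F | T | T || T
T | F | F | T | F || T
T | F | F | F | T || T
T | F | F | F | F || T
F | T | T | T | T || F
F | T | T | T | F || F
F | T | T | F | T || F
F | T | T | F | F || F
F | T | F | T | T || F
F | T | F | T | F || F
F | T | F | F | T || F
F | T | F | F | F || F
F | F | T | T | T || F
F | F | T | T | F || F
F | F | T | F | T || F
F | F | T | F | F || F
F | F | F | T | T || T
F | F | F | T | F || T
F | F | F | F | T || T
F | F | F | F | F || T
The formula is true on 14 of the 32 rows.

14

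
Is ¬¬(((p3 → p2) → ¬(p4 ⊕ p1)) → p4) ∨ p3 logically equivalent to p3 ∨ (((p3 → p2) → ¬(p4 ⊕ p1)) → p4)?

equivalent

p1 | p2 | p3 | p4 | φ | ψ
-- | -- | -- | -- | - | -
1  | 1  | 1  | 1  | 1 | 1
1  | 1  | 1  | 0  | 1 | 1
1  | 1  | 0  | 1  | 1 | 1
1  | 1  | 0  | 0  | 1 | 1
1  | 0  | 1  | 1  | 1 | 1
1  | 0  | 1  | 0  | 1 | 1
1  | 0  | 0  | 1  | 1 | 1
1  | 0  | 0  | 0  | 1 | 1
0  | 1  | 1  | 1  | 1 | 1
0  | 1  | 1  | 0  | 1 | 1
0  | 1  | 0  | 1  | 1 | 1
0  | 1  | 0  | 0  | 0 | 0
0  | 0  | 1  | 1  | 1 | 1
0  | 0  | 1  | 0  | 1 | 1
0  | 0  | 0  | 1  | 1 | 1
0  | 0  | 0  | 0  | 0 | 0
The columns for φ and ψ agree on every row, so they are logically equivalent.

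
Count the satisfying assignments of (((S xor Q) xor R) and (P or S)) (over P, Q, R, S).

P | Q | R | S || φ
1 | 1 | 1 | 1 || 1
1 | 1 | 1 | 0 || 0
1 | 1 | 0 | 1 || 0
1 | 1 | 0 | 0 || 1
1 | 0 | 1 | 1 || 0
1 | 0 | 1 | 0 || 1
1 | 0 | 0 | 1 || 1
1 | 0 | 0 | 0 || 0
0 | 1 | 1 | 1 || 1
0 | 1 | 1 | 0 || 0
0 | 1 | 0 | 1 || 0
0 | 1 | 0 | 0 || 0
0 | 0 | 1 | 1 || 0
0 | 0 | 1 | 0 || 0
0 | 0 | 0 | 1 || 1
0 | 0 | 0 | 0 || 0
The formula is true on 6 of the 16 rows.

6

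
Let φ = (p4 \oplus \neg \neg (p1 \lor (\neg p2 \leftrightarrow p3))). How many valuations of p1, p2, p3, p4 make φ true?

p1  p2  p3  p4  |  φ
0   0   0   0   |  0
0   0   0   1   |  1
0   0   1   0   |  1
0   0   1   1   |  0
0   1   0   0   |  1
0   1   0   1   |  0
0   1   1   0   |  0
0   1   1   1   |  1
1   0   0   0   |  1
1   0   0   1   |  0
1   0   1   0   |  1
1   0   1   1   |  0
1   1   0   0   |  1
1   1   0   1   |  0
1   1   1   0   |  1
1   1   1   1   |  0
The formula is true on 8 of the 16 rows.

8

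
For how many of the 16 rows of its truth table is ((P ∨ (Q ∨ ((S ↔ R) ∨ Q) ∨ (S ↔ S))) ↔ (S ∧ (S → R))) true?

4

P  Q  R  S  |  φ
0  0  0  0  |  0
0  0  0  1  |  0
0  0  1  0  |  0
0  0  1  1  |  1
0  1  0  0  |  0
0  1  0  1  |  0
0  1  1  0  |  0
0  1  1  1  |  1
1  0  0  0  |  0
1  0  0  1  |  0
1  0  1  0  |  0
1  0  1  1  |  1
1  1  0  0  |  0
1  1  0  1  |  0
1  1  1  0  |  0
1  1  1  1  |  1
The formula is true on 4 of the 16 rows.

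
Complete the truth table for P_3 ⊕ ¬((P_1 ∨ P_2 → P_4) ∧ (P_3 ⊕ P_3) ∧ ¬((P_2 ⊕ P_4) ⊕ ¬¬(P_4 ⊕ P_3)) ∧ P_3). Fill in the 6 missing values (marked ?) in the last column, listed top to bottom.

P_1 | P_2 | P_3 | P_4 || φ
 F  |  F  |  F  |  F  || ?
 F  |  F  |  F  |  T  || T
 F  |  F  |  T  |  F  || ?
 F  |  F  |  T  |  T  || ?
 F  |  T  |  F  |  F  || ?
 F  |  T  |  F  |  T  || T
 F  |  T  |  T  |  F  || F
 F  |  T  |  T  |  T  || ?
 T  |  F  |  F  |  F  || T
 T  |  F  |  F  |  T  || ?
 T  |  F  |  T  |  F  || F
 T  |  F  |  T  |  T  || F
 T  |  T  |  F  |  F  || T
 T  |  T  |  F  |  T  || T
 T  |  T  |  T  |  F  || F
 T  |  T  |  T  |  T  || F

T, F, F, T, F, T

Row P_1=F, P_2=F, P_3=F, P_4=F: ¬((P_1 ∨ P_2 → P_4) ∧ (P_3 ⊕ P_3) ∧ ¬((P_2 ⊕ P_4) ⊕ ¬¬(P_4 ⊕ P_3)) ∧ P_3) = T, so the formula = T.
Row P_1=F, P_2=F, P_3=T, P_4=F: ¬((P_1 ∨ P_2 → P_4) ∧ (P_3 ⊕ P_3) ∧ ¬((P_2 ⊕ P_4) ⊕ ¬¬(P_4 ⊕ P_3)) ∧ P_3) = T, so the formula = F.
Row P_1=F, P_2=F, P_3=T, P_4=T: ¬((P_1 ∨ P_2 → P_4) ∧ (P_3 ⊕ P_3) ∧ ¬((P_2 ⊕ P_4) ⊕ ¬¬(P_4 ⊕ P_3)) ∧ P_3) = T, so the formula = F.
Row P_1=F, P_2=T, P_3=F, P_4=F: ¬((P_1 ∨ P_2 → P_4) ∧ (P_3 ⊕ P_3) ∧ ¬((P_2 ⊕ P_4) ⊕ ¬¬(P_4 ⊕ P_3)) ∧ P_3) = T, so the formula = T.
Row P_1=F, P_2=T, P_3=T, P_4=T: ¬((P_1 ∨ P_2 → P_4) ∧ (P_3 ⊕ P_3) ∧ ¬((P_2 ⊕ P_4) ⊕ ¬¬(P_4 ⊕ P_3)) ∧ P_3) = T, so the formula = F.
Row P_1=T, P_2=F, P_3=F, P_4=T: ¬((P_1 ∨ P_2 → P_4) ∧ (P_3 ⊕ P_3) ∧ ¬((P_2 ⊕ P_4) ⊕ ¬¬(P_4 ⊕ P_3)) ∧ P_3) = T, so the formula = T.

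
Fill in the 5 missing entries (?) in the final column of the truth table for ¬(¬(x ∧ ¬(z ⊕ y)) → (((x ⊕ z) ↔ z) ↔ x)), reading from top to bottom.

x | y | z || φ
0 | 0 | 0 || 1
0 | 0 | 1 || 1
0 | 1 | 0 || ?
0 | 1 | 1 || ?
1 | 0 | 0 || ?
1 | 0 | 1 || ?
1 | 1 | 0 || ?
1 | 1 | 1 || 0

Row x=0, y=1, z=0: ¬(x ∧ ¬(z ⊕ y)) = 1, (((x ⊕ z) ↔ z) ↔ x) = 0, (¬(x ∧ ¬(z ⊕ y)) → (((x ⊕ z) ↔ z) ↔ x)) = 0, so the formula = 1.
Row x=0, y=1, z=1: ¬(x ∧ ¬(z ⊕ y)) = 1, (((x ⊕ z) ↔ z) ↔ x) = 0, (¬(x ∧ ¬(z ⊕ y)) → (((x ⊕ z) ↔ z) ↔ x)) = 0, so the formula = 1.
Row x=1, y=0, z=0: ¬(x ∧ ¬(z ⊕ y)) = 0, (((x ⊕ z) ↔ z) ↔ x) = 0, (¬(x ∧ ¬(z ⊕ y)) → (((x ⊕ z) ↔ z) ↔ x)) = 1, so the formula = 0.
Row x=1, y=0, z=1: ¬(x ∧ ¬(z ⊕ y)) = 1, (((x ⊕ z) ↔ z) ↔ x) = 0, (¬(x ∧ ¬(z ⊕ y)) → (((x ⊕ z) ↔ z) ↔ x)) = 0, so the formula = 1.
Row x=1, y=1, z=0: ¬(x ∧ ¬(z ⊕ y)) = 1, (((x ⊕ z) ↔ z) ↔ x) = 0, (¬(x ∧ ¬(z ⊕ y)) → (((x ⊕ z) ↔ z) ↔ x)) = 0, so the formula = 1.

1, 1, 0, 1, 1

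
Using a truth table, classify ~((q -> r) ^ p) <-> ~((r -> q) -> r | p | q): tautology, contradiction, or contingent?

p | q | r || φ
F | F | F || F
F | F | T || T
F | T | F || F
F | T | T || T
T | F | F || F
T | F | T || F
T | T | F || T
T | T | T || F
3 of 8 rows are T, so the formula is contingent.

contingent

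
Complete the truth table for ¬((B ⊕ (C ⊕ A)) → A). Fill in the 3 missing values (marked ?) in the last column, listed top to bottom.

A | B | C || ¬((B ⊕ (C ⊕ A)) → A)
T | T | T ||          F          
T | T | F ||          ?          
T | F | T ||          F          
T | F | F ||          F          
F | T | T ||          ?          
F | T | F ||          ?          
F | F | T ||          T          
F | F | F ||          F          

F, F, T

Row A=T, B=T, C=F: (B ⊕ (C ⊕ A)) = F, ((B ⊕ (C ⊕ A)) → A) = T, so ¬((B ⊕ (C ⊕ A)) → A) = F.
Row A=F, B=T, C=T: (B ⊕ (C ⊕ A)) = F, ((B ⊕ (C ⊕ A)) → A) = T, so ¬((B ⊕ (C ⊕ A)) → A) = F.
Row A=F, B=T, C=F: (B ⊕ (C ⊕ A)) = T, ((B ⊕ (C ⊕ A)) → A) = F, so ¬((B ⊕ (C ⊕ A)) → A) = T.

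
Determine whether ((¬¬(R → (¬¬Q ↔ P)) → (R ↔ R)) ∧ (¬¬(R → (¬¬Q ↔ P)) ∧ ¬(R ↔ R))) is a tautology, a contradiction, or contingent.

P | Q | R | ¬Q | ¬¬Q | (¬¬Q ↔ P) | (R → (¬¬Q ↔ P)) | ¬(R → (¬¬Q ↔ P)) | ¬¬(R → (¬¬Q ↔ P)) | (R ↔ R) | ¬(R ↔ R) | φ
- | - | - | -- | --- | --------- | --------------- | ---------------- | ----------------- | ------- | -------- | -
F | F | F | T  |  F  |     T     |        T        |        F         |         T         |    T    |    F     | F
F | F | T | T  |  F  |     T     |        T        |        F         |         T         |    T    |    F     | F
F | T | F | F  |  T  |     F     |        T        |        F         |         T         |    T    |    F     | F
F | T | T | F  |  T  |     F     |        F        |        T         |         F         |    T    |    F     | F
T | F | F | T  |  F  |     F     |        T        |        F         |         T         |    T    |    F     | F
T | F | T | T  |  F  |     F     |        F        |        T         |         F         |    T    |    F     | F
T | T | F | F  |  T  |     T     |        T        |        F         |         T         |    T    |    F     | F
T | T | T | F  |  T  |     T     |        T        |        F         |         T         |    T    |    F     | F
Every row is F, so the formula is a contradiction.

contradiction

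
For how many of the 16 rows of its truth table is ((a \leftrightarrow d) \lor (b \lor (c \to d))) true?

a | b | c | d | (a \leftrightarrow d) | (c \to d) | (b \lor (c \to d)) | φ
- | - | - | - | --------------------- | --------- | ------------------ | -
1 | 1 | 1 | 1 |           1           |     1     |         1          | 1
1 | 1 | 1 | 0 |           0           |     0     |         1          | 1
1 | 1 | 0 | 1 |           1           |     1     |         1          | 1
1 | 1 | 0 | 0 |           0           |     1     |         1          | 1
1 | 0 | 1 | 1 |           1           |     1     |         1          | 1
1 | 0 | 1 | 0 |           0           |     0     |         0          | 0
1 | 0 | 0 | 1 |           1           |     1     |         1          | 1
1 | 0 | 0 | 0 |           0           |     1     |         1          | 1
0 | 1 | 1 | 1 |           0           |     1     |         1          | 1
0 | 1 | 1 | 0 |           1           |     0     |         1          | 1
0 | 1 | 0 | 1 |           0           |     1     |         1          | 1
0 | 1 | 0 | 0 |           1           |     1     |         1          | 1
0 | 0 | 1 | 1 |           0           |     1     |         1          | 1
0 | 0 | 1 | 0 |           1           |     0     |         0          | 1
0 | 0 | 0 | 1 |           0           |     1     |         1          | 1
0 | 0 | 0 | 0 |           1           |     1     |         1          | 1
The formula is true on 15 of the 16 rows.

15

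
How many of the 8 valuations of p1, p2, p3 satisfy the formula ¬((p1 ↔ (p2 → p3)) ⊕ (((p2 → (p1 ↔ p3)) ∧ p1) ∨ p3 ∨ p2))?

5

p1 | p2 | p3 || φ
F  | F  | F  || T
F  | F  | T  || F
F  | T  | F  || T
F  | T  | T  || F
T  | F  | F  || T
T  | F  | T  || T
T  | T  | F  || F
T  | T  | T  || T
The formula is true on 5 of the 8 rows.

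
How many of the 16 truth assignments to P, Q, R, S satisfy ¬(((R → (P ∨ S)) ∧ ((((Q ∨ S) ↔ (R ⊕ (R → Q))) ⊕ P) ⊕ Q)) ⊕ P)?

P | Q | R | S || (P ∨ S) | (R → (P ∨ S)) | (Q ∨ S) | (R → Q) | (R ⊕ (R → Q)) | ((Q ∨ S) ↔ (R ⊕ (R → Q))) | φ
F | F | F | F ||    F    |       T       |    F    |    T    |       T       |             F             | T
F | F | F | T ||    T    |       T       |    T    |    T    |       T       |             T             | F
F | F | T | F ||    F    |       F       |    F    |    F    |       T       |             F             | T
F | F | T | T ||    T    |       T       |    T    |    F    |       T       |             T             | F
F | T | F | F ||    F    |       T       |    T    |    T    |       T       |             T             | T
F | T | F | T ||    T    |       T       |    T    |    T    |       T       |             T             | T
F | T | T | F ||    F    |       F       |    T    |    T    |       F       |             F             | T
F | T | T | T ||    T    |       T       |    T    |    T    |       F       |             F             | F
T | F | F | F ||    T    |       T       |    F    |    T    |       T       |             F             | T
T | F | F | T ||    T    |       T       |    T    |    T    |       T       |             T             | F
T | F | T | F ||    T    |       T       |    F    |    F    |       T       |             F             | T
T | F | T | T ||    T    |       T       |    T    |    F    |       T       |             T             | F
T | T | F | F ||    T    |       T       |    T    |    T    |       T       |             T             | T
T | T | F | T ||    T    |       T       |    T    |    T    |       T       |             T             | T
T | T | T | F ||    T    |       T       |    T    |    T    |       F       |             F             | F
T | T | T | T ||    T    |       T       |    T    |    T    |       F       |             F             | F
The formula is true on 9 of the 16 rows.

9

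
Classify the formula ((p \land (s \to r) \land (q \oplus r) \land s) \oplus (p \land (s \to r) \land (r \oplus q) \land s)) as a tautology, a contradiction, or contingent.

p  q  r  s  |  (s \to r)  (q \oplus r)  (r \oplus q)  φ
1  1  1  1  |      1           0             0        0
1  1  1  0  |      1           0             0        0
1  1  0  1  |      0           1             1        0
1  1  0  0  |      1           1             1        0
1  0  1  1  |      1           1             1        0
1  0  1  0  |      1           1             1        0
1  0  0  1  |      0           0             0        0
1  0  0  0  |      1           0             0        0
0  1  1  1  |      1           0             0        0
0  1  1  0  |      1           0             0        0
0  1  0  1  |      0           1             1        0
0  1  0  0  |      1           1             1        0
0  0  1  1  |      1           1             1        0
0  0  1  0  |      1           1             1        0
0  0  0  1  |      0           0             0        0
0  0  0  0  |      1           0             0        0
Every row is 0, so the formula is a contradiction.

contradiction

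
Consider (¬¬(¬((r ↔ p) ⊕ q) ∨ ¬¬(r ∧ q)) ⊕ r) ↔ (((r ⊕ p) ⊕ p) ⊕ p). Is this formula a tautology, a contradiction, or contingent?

p  q  r  |  (r ↔ p)  ((r ↔ p) ⊕ q)  ¬((r ↔ p) ⊕ q)  (r ∧ q)  ¬(r ∧ q)  ¬¬(r ∧ q)  (¬((r ↔ p) ⊕ q) ∨ ¬¬(r ∧ q))  (r ⊕ p)  ((r ⊕ p) ⊕ p)  (((r ⊕ p) ⊕ p) ⊕ p)  φ
0  0  0  |     1           1              0            0        1          0                   0                   0           0                 0           1
0  0  1  |     0           0              1            0        1          0                   1                   1           1                 1           0
0  1  0  |     1           0              1            0        1          0                   1                   0           0                 0           0
0  1  1  |     0           1              0            1        0          1                   1                   1           1                 1           0
1  0  0  |     0           0              1            0        1          0                   1                   1           0                 1           1
1  0  1  |     1           1              0            0        1          0                   0                   0           1                 0           0
1  1  0  |     0           1              0            0        1          0                   0                   1           0                 1           0
1  1  1  |     1           0              1            1        0          1                   1                   0           1                 0           1
3 of 8 rows are 1, so the formula is contingent.

contingent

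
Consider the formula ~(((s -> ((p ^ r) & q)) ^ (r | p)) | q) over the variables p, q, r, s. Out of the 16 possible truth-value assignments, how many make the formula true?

p  q  r  s     (p ^ r)  ((p ^ r) & q)  (s -> ((p ^ r) & q))  (r | p)  φ
F  F  F  F        F           F                 T               F     F
F  F  F  T        F           F                 F               F     T
F  F  T  F        T           F                 T               T     T
F  F  T  T        T           F                 F               T     F
F  T  F  F        F           F                 T               F     F
F  T  F  T        F           F                 F               F     F
F  T  T  F        T           T                 T               T     F
F  T  T  T        T           T                 T               T     F
T  F  F  F        T           F                 T               T     T
T  F  F  T        T           F                 F               T     F
T  F  T  F        F           F                 T               T     T
T  F  T  T        F           F                 F               T     F
T  T  F  F        T           T                 T               T     F
T  T  F  T        T           T                 T               T     F
T  T  T  F        F           F                 T               T     F
T  T  T  T        F           F                 F               T     F
The formula is true on 4 of the 16 rows.

4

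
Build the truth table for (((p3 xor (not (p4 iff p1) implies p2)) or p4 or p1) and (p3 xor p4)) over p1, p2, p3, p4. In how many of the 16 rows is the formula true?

  p1  |   p2  |   p3  |   p4  ||   φ  
 True |  True |  True |  True || False
 True |  True |  True | False ||  True
 True |  True | False |  True ||  True
 True |  True | False | False || False
 True | False |  True |  True || False
 True | False |  True | False ||  True
 True | False | False |  True ||  True
 True | False | False | False || False
False |  True |  True |  True || False
False |  True |  True | False || False
False |  True | False |  True ||  True
False |  True | False | False || False
False | False |  True |  True || False
False | False |  True | False || False
False | False | False |  True ||  True
False | False | False | False || False
The formula is true on 6 of the 16 rows.

6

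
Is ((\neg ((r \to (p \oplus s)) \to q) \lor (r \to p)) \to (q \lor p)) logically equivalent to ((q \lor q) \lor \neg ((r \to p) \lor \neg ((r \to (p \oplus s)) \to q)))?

not equivalent

p | q | r | s | φ | ψ
- | - | - | - | - | -
F | F | F | F | F | F
F | F | F | T | F | F
F | F | T | F | T | T
F | F | T | T | F | F
F | T | F | F | T | T
F | T | F | T | T | T
F | T | T | F | T | T
F | T | T | T | T | T
T | F | F | F | T | F
T | F | F | T | T | F
T | F | T | F | T | F
T | F | T | T | T | F
T | T | F | F | T | T
T | T | F | T | T | T
T | T | T | F | T | T
T | T | T | T | T | T
The columns differ at p=T, q=F, r=F, s=F (φ=T, ψ=F), so they are not equivalent.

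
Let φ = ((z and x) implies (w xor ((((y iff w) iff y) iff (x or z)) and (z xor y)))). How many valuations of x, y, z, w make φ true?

13

x | y | z | w || φ
F | F | F | F || T
F | F | F | T || T
F | F | T | F || T
F | F | T | T || T
F | T | F | F || T
F | T | F | T || T
F | T | T | F || T
F | T | T | T || T
T | F | F | F || T
T | F | F | T || T
T | F | T | F || F
T | F | T | T || F
T | T | F | F || T
T | T | F | T || T
T | T | T | F || F
T | T | T | T || T
The formula is true on 13 of the 16 rows.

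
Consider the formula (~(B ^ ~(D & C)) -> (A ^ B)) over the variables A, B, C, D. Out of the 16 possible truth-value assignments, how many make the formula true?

A  B  C  D  |  (~(B ^ ~(D & C)) -> (A ^ B))
F  F  F  F  |               T              
F  F  F  T  |               T              
F  F  T  F  |               T              
F  F  T  T  |               F              
F  T  F  F  |               T              
F  T  F  T  |               T              
F  T  T  F  |               T              
F  T  T  T  |               T              
T  F  F  F  |               T              
T  F  F  T  |               T              
T  F  T  F  |               T              
T  F  T  T  |               T              
T  T  F  F  |               F              
T  T  F  T  |               F              
T  T  T  F  |               F              
T  T  T  T  |               T              
The formula is true on 12 of the 16 rows.

12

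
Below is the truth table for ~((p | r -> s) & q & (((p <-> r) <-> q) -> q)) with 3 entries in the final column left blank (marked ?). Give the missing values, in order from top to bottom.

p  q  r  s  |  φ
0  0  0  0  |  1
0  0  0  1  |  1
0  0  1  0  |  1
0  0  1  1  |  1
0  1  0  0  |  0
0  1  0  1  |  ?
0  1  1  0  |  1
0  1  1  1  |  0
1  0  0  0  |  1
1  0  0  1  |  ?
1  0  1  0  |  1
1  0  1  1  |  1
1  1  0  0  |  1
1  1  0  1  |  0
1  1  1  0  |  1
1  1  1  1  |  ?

0, 1, 0

Row p=0, q=1, r=0, s=1: ((p | r -> s) & q) = 1, (((p <-> r) <-> q) -> q) = 1, ((p | r -> s) & q & (((p <-> r) <-> q) -> q)) = 1, so the formula = 0.
Row p=1, q=0, r=0, s=1: ((p | r -> s) & q) = 0, (((p <-> r) <-> q) -> q) = 0, ((p | r -> s) & q & (((p <-> r) <-> q) -> q)) = 0, so the formula = 1.
Row p=1, q=1, r=1, s=1: ((p | r -> s) & q) = 1, (((p <-> r) <-> q) -> q) = 1, ((p | r -> s) & q & (((p <-> r) <-> q) -> q)) = 1, so the formula = 0.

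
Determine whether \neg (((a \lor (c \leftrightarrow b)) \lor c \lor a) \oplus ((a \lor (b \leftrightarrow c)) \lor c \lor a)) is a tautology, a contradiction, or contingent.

a | b | c || φ
T | T | T || T
T | T | F || T
T | F | T || T
T | F | F || T
F | T | T || T
F | T | F || T
F | F | T || T
F | F | F || T
Every row is T, so the formula is a tautology.

tautology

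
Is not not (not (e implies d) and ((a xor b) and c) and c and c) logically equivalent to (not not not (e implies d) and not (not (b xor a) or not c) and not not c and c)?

a | b | c | d | e | φ | ψ
- | - | - | - | - | - | -
F | F | F | F | F | F | F
F | F | F | F | T | F | F
F | F | F | T | F | F | F
F | F | F | T | T | F | F
F | F | T | F | F | F | F
F | F | T | F | T | F | F
F | F | T | T | F | F | F
F | F | T | T | T | F | F
F | T | F | F | F | F | F
F | T | F | F | T | F | F
F | T | F | T | F | F | F
F | T | F | T | T | F | F
F | T | T | F | F | F | F
F | T | T | F | T | T | T
F | T | T | T | F | F | F
F | T | T | T | T | F | F
T | F | F | F | F | F | F
T | F | F | F | T | F | F
T | F | F | T | F | F | F
T | F | F | T | T | F | F
T | F | T | F | F | F | F
T | F | T | F | T | T | T
T | F | T | T | F | F | F
T | F | T | T | T | F | F
T | T | F | F | F | F | F
T | T | F | F | T | F | F
T | T | F | T | F | F | F
T | T | F | T | T | F | F
T | T | T | F | F | F | F
T | T | T | F | T | F | F
T | T | T | T | F | F | F
T | T | T | T | T | F | F
The columns for φ and ψ agree on every row, so they are logically equivalent.

equivalent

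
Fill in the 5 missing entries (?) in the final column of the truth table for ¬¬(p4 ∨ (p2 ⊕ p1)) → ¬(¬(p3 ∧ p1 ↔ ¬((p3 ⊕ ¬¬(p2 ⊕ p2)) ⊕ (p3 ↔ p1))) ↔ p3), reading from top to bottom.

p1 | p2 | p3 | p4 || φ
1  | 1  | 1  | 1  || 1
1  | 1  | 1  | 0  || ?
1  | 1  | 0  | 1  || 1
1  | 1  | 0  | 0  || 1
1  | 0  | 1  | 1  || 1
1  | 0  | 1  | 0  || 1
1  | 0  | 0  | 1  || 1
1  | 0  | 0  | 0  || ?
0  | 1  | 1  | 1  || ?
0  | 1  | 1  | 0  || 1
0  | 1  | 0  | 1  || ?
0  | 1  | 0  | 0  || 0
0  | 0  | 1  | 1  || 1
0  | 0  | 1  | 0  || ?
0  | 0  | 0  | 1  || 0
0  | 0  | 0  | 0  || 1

1, 1, 1, 0, 1

Row p1=1, p2=1, p3=1, p4=0: ¬¬(p4 ∨ (p2 ⊕ p1)) = 0, ¬(¬(p3 ∧ p1 ↔ ¬((p3 ⊕ ¬¬(p2 ⊕ p2)) ⊕ (p3 ↔ p1))) ↔ p3) = 1, so the formula = 1.
Row p1=1, p2=0, p3=0, p4=0: ¬¬(p4 ∨ (p2 ⊕ p1)) = 1, ¬(¬(p3 ∧ p1 ↔ ¬((p3 ⊕ ¬¬(p2 ⊕ p2)) ⊕ (p3 ↔ p1))) ↔ p3) = 1, so the formula = 1.
Row p1=0, p2=1, p3=1, p4=1: ¬¬(p4 ∨ (p2 ⊕ p1)) = 1, ¬(¬(p3 ∧ p1 ↔ ¬((p3 ⊕ ¬¬(p2 ⊕ p2)) ⊕ (p3 ↔ p1))) ↔ p3) = 1, so the formula = 1.
Row p1=0, p2=1, p3=0, p4=1: ¬¬(p4 ∨ (p2 ⊕ p1)) = 1, ¬(¬(p3 ∧ p1 ↔ ¬((p3 ⊕ ¬¬(p2 ⊕ p2)) ⊕ (p3 ↔ p1))) ↔ p3) = 0, so the formula = 0.
Row p1=0, p2=0, p3=1, p4=0: ¬¬(p4 ∨ (p2 ⊕ p1)) = 0, ¬(¬(p3 ∧ p1 ↔ ¬((p3 ⊕ ¬¬(p2 ⊕ p2)) ⊕ (p3 ↔ p1))) ↔ p3) = 1, so the formula = 1.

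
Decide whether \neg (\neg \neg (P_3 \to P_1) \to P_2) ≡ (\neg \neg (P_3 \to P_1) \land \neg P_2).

equivalent

P_1  P_2  P_3  |  φ  ψ
 F    F    F   |  T  T
 F    F    T   |  F  F
 F    T    F   |  F  F
 F    T    T   |  F  F
 T    F    F   |  T  T
 T    F    T   |  T  T
 T    T    F   |  F  F
 T    T    T   |  F  F
The columns for φ and ψ agree on every row, so they are logically equivalent.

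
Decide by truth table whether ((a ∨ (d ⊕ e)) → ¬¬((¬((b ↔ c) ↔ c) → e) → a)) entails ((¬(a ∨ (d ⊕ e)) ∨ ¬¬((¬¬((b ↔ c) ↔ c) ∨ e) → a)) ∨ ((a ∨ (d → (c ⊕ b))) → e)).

  a   |   b   |   c   |   d   |   e   |   φ   |   ψ  
----- | ----- | ----- | ----- | ----- | ----- | -----
 True |  True |  True |  True |  True |  True |  True
 True |  True |  True |  True | False |  True |  True
 True |  True |  True | False |  True |  True |  True
 True |  True |  True | False | False |  True |  True
 True |  True | False |  True |  True |  True |  True
 True |  True | False |  True | False |  True |  True
 True |  True | False | False |  True |  True |  True
 True |  True | False | False | False |  True |  True
 True | False |  True |  True |  True |  True |  True
 True | False |  True |  True | False |  True |  True
 True | False |  True | False |  True |  True |  True
 True | False |  True | False | False |  True |  True
 True | False | False |  True |  True |  True |  True
 True | False | False |  True | False |  True |  True
 True | False | False | False |  True |  True |  True
 True | False | False | False | False |  True |  True
False |  True |  True |  True |  True |  True |  True
False |  True |  True |  True | False | False |  True
False |  True |  True | False |  True | False |  True
False |  True |  True | False | False |  True |  True
False |  True | False |  True |  True |  True |  True
False |  True | False |  True | False | False | False
False |  True | False | False |  True | False |  True
False |  True | False | False | False |  True |  True
False | False |  True |  True |  True |  True |  True
False | False |  True |  True | False |  True |  True
False | False |  True | False |  True | False |  True
False | False |  True | False | False |  True |  True
False | False | False |  True |  True |  True |  True
False | False | False |  True | False |  True |  True
False | False | False | False |  True | False |  True
False | False | False | False | False |  True |  True
In every row where φ is true, ψ is also true, so φ ⊨ ψ.

yes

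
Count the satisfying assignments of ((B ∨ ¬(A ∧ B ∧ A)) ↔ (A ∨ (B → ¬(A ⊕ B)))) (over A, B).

A  B  |  (A ∧ B ∧ A)  ¬(A ∧ B ∧ A)  (B ∨ ¬(A ∧ B ∧ A))  (A ⊕ B)  ¬(A ⊕ B)  (B → ¬(A ⊕ B))  (A ∨ (B → ¬(A ⊕ B)))  φ
1  1  |       1            0                1              0        1            1                  1            1
1  0  |       0            1                1              1        0            1                  1            1
0  1  |       0            1                1              1        0            0                  0            0
0  0  |       0            1                1              0        1            1                  1            1
The formula is true on 3 of the 4 rows.

3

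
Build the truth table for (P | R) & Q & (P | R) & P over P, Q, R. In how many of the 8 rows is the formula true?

P  Q  R     (((P | R) & (Q & (P | R))) & P)
F  F  F                    F               
F  F  T                    F               
F  T  F                    F               
F  T  T                    F               
T  F  F                    F               
T  F  T                    F               
T  T  F                    T               
T  T  T                    T               
The formula is true on 2 of the 8 rows.

2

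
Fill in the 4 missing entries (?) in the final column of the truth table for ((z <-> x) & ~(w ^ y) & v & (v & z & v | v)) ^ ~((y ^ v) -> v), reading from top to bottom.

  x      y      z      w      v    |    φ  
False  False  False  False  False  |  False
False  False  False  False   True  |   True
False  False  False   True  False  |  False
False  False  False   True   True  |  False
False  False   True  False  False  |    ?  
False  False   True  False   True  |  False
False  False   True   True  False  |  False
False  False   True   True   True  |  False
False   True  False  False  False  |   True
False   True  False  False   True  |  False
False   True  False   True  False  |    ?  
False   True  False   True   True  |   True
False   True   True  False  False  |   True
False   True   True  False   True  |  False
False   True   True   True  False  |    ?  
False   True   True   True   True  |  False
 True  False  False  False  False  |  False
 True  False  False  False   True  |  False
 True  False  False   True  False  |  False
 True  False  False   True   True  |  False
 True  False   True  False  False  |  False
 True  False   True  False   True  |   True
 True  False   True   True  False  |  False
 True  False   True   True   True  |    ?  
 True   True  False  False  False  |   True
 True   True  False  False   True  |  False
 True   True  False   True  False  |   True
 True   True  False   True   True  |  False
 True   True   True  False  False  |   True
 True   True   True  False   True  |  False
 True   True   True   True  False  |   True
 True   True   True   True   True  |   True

False, True, True, False

Row x=False, y=False, z=True, w=False, v=False: ((z <-> x) & ~(w ^ y) & v & (v & z & v | v)) = False, ~((y ^ v) -> v) = False, so the formula = False.
Row x=False, y=True, z=False, w=True, v=False: ((z <-> x) & ~(w ^ y) & v & (v & z & v | v)) = False, ~((y ^ v) -> v) = True, so the formula = True.
Row x=False, y=True, z=True, w=True, v=False: ((z <-> x) & ~(w ^ y) & v & (v & z & v | v)) = False, ~((y ^ v) -> v) = True, so the formula = True.
Row x=True, y=False, z=True, w=True, v=True: ((z <-> x) & ~(w ^ y) & v & (v & z & v | v)) = False, ~((y ^ v) -> v) = False, so the formula = False.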